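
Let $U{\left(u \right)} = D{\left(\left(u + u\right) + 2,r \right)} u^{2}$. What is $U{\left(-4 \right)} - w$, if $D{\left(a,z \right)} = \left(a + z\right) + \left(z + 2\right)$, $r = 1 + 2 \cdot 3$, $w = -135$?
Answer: $295$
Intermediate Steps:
$r = 7$ ($r = 1 + 6 = 7$)
$D{\left(a,z \right)} = 2 + a + 2 z$ ($D{\left(a,z \right)} = \left(a + z\right) + \left(2 + z\right) = 2 + a + 2 z$)
$U{\left(u \right)} = u^{2} \left(18 + 2 u\right)$ ($U{\left(u \right)} = \left(2 + \left(\left(u + u\right) + 2\right) + 2 \cdot 7\right) u^{2} = \left(2 + \left(2 u + 2\right) + 14\right) u^{2} = \left(2 + \left(2 + 2 u\right) + 14\right) u^{2} = \left(18 + 2 u\right) u^{2} = u^{2} \left(18 + 2 u\right)$)
$U{\left(-4 \right)} - w = 2 \left(-4\right)^{2} \left(9 - 4\right) - -135 = 2 \cdot 16 \cdot 5 + 135 = 160 + 135 = 295$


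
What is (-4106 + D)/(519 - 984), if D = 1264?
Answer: 2842/465 ≈ 6.1118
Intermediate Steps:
(-4106 + D)/(519 - 984) = (-4106 + 1264)/(519 - 984) = -2842/(-465) = -2842*(-1/465) = 2842/465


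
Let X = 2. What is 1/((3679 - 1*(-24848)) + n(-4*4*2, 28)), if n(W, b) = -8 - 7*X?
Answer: 1/28505 ≈ 3.5082e-5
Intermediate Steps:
n(W, b) = -22 (n(W, b) = -8 - 7*2 = -8 - 14 = -22)
1/((3679 - 1*(-24848)) + n(-4*4*2, 28)) = 1/((3679 - 1*(-24848)) - 22) = 1/((3679 + 24848) - 22) = 1/(28527 - 22) = 1/28505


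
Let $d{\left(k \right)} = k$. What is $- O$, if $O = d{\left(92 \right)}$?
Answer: $-92$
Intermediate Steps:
$O = 92$
$- O = \left(-1\right) 92 = -92$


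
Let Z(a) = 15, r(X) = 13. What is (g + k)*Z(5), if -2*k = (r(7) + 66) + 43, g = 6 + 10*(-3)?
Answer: -1275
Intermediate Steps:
g = -24 (g = 6 - 30 = -24)
k = -61 (k = -((13 + 66) + 43)/2 = -(79 + 43)/2 = -½*122 = -61)
(g + k)*Z(5) = (-24 - 61)*15 = -85*15 = -1275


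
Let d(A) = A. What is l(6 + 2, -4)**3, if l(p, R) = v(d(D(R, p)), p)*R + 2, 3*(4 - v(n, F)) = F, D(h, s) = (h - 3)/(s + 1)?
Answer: -1000/27 ≈ -37.037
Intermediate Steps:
D(h, s) = (-3 + h)/(1 + s)
v(n, F) = 4 - F/3
l(p, R) = 2 + R*(4 - p/3) (l(p, R) = (4 - p/3)*R + 2 = R*(4 - p/3) + 2 = 2 + R*(4 - p/3))
l(6 + 2, -4)**3 = (2 - 1/3*(-4)*(-12 + (6 + 2)))**3 = (2 - 1/3*(-4)*(-12 + 8))**3 = (2 - 1/3*(-4)*(-4))**3 = (2 - 16/3)**3 = (-10/3)**3 = -1000/27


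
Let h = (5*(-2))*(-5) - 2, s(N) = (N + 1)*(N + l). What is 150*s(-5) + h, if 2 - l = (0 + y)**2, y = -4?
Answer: 11448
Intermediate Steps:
l = -14 (l = 2 - (0 - 4)**2 = 2 - 1*(-4)**2 = 2 - 1*16 = 2 - 16 = -14)
s(N) = (1 + N)*(-14 + N) (s(N) = (N + 1)*(N - 14) = (1 + N)*(-14 + N))
h = 48 (h = -10*(-5) - 2 = 50 - 2 = 48)
150*s(-5) + h = 150*(-14 + (-5)**2 - 13*(-5)) + 48 = 150*(-14 + 25 + 65) + 48 = 150*76 + 48 = 11400 + 48 = 11448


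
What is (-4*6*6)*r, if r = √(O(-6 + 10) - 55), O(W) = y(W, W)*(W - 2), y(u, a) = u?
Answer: -144*I*√47 ≈ -987.21*I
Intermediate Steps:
O(W) = W*(-2 + W) (O(W) = W*(W - 2) = W*(-2 + W))
r = I*√47 (r = √((-6 + 10)*(-2 + (-6 + 10)) - 55) = √(4*(-2 + 4) - 55) = √(4*2 - 55) = √(8 - 55) = √(-47) = I*√47 ≈ 6.8557*I)
(-4*6*6)*r = (-4*6*6)*(I*√47) = (-24*6)*(I*√47) = -144*I*√47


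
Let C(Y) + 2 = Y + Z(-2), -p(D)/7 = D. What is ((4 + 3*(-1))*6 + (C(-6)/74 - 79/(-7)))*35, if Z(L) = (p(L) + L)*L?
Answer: 21825/37 ≈ 589.87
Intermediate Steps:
p(D) = -7*D
Z(L) = -6*L² (Z(L) = (-7*L + L)*L = (-6*L)*L = -6*L²)
C(Y) = -26 + Y (C(Y) = -2 + (Y - 6*(-2)²) = -2 + (Y - 6*4) = -2 + (Y - 24) = -2 + (-24 + Y) = -26 + Y)
((4 + 3*(-1))*6 + (C(-6)/74 - 79/(-7)))*35 = ((4 + 3*(-1))*6 + ((-26 - 6)/74 - 79/(-7)))*35 = ((4 - 3)*6 + (-32*1/74 - 79*(-⅐)))*35 = (1*6 + (-16/37 + 79/7))*35 = (6 + 2811/259)*35 = (4365/259)*35 = 21825/37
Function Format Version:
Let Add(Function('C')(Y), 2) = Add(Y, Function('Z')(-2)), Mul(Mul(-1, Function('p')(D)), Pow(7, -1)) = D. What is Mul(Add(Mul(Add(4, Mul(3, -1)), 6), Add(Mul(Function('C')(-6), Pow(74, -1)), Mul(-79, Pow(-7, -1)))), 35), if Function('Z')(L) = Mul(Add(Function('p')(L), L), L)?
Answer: Rational(21825, 37) ≈ 589.87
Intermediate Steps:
Function('p')(D) = Mul(-7, D)
Function('Z')(L) = Mul(-6, Pow(L, 2)) (Function('Z')(L) = Mul(Add(Mul(-7, L), L), L) = Mul(Mul(-6, L), L) = Mul(-6, Pow(L, 2)))
Function('C')(Y) = Add(-26, Y) (Function('C')(Y) = Add(-2, Add(Y, Mul(-6, Pow(-2, 2)))) = Add(-2, Add(Y, Mul(-6, 4))) = Add(-2, Add(Y, -24)) = Add(-2, Add(-24, Y)) = Add(-26, Y))
Mul(Add(Mul(Add(4, Mul(3, -1)), 6), Add(Mul(Function('C')(-6), Pow(74, -1)), Mul(-79, Pow(-7, -1)))), 35) = Mul(Add(Mul(Add(4, Mul(3, -1)), 6), Add(Mul(Add(-26, -6), Pow(74, -1)), Mul(-79, Pow(-7, -1)))), 35) = Mul(Add(Mul(Add(4, -3), 6), Add(Mul(-32, Rational(1, 74)), Mul(-79, Rational(-1, 7)))), 35) = Mul(Add(Mul(1, 6), Add(Rational(-16, 37), Rational(79, 7))), 35) = Mul(Add(6, Rational(2811, 259)), 35) = Mul(Rational(4365, 259), 35) = Rational(21825, 37)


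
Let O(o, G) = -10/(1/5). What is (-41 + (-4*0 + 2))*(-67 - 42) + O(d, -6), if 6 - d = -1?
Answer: 4201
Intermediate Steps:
d = 7 (d = 6 - 1*(-1) = 6 + 1 = 7)
O(o, G) = -50 (O(o, G) = -10/⅕ = -10*5 = -50)
(-41 + (-4*0 + 2))*(-67 - 42) + O(d, -6) = (-41 + (-4*0 + 2))*(-67 - 42) - 50 = (-41 + (0 + 2))*(-109) - 50 = (-41 + 2)*(-109) - 50 = -39*(-109) - 50 = 4251 - 50 = 4201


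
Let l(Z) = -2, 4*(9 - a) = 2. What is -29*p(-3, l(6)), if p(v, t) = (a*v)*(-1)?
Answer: -1479/2 ≈ -739.50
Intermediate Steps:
a = 17/2 (a = 9 - ¼*2 = 9 - ½ = 17/2 ≈ 8.5000)
p(v, t) = -17*v/2 (p(v, t) = (17*v/2)*(-1) = -17*v/2)
-29*p(-3, l(6)) = -(-493)*(-3)/2 = -29*51/2 = -1479/2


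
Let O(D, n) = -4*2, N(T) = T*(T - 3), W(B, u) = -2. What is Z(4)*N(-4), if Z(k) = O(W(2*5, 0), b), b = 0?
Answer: -224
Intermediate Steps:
N(T) = T*(-3 + T)
O(D, n) = -8
Z(k) = -8
Z(4)*N(-4) = -(-32)*(-3 - 4) = -(-32)*(-7) = -8*28 = -224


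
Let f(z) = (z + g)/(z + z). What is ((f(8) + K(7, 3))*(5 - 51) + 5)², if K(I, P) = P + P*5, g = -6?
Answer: 10989225/16 ≈ 6.8683e+5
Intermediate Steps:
K(I, P) = 6*P (K(I, P) = P + 5*P = 6*P)
f(z) = (-6 + z)/(2*z) (f(z) = (z - 6)/(z + z) = (-6 + z)/((2*z)) = (-6 + z)*(1/(2*z)) = (-6 + z)/(2*z))
((f(8) + K(7, 3))*(5 - 51) + 5)² = (((½)*(-6 + 8)/8 + 6*3)*(5 - 51) + 5)² = (((½)*(⅛)*2 + 18)*(-46) + 5)² = ((⅛ + 18)*(-46) + 5)² = ((145/8)*(-46) + 5)² = (-3335/4 + 5)² = (-3315/4)² = 10989225/16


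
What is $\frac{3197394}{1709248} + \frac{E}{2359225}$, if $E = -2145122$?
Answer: $\frac{114024305041}{118602959200} \approx 0.9614$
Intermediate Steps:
$\frac{3197394}{1709248} + \frac{E}{2359225} = \frac{3197394}{1709248} - \frac{2145122}{2359225} = 3197394 \cdot \frac{1}{1709248} - \frac{2145122}{2359225} = \frac{94041}{50272} - \frac{2145122}{2359225} = \frac{114024305041}{118602959200}$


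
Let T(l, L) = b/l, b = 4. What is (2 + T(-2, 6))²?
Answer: 0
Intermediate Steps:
T(l, L) = 4/l
(2 + T(-2, 6))² = (2 + 4/(-2))² = (2 + 4*(-½))² = (2 - 2)² = 0² = 0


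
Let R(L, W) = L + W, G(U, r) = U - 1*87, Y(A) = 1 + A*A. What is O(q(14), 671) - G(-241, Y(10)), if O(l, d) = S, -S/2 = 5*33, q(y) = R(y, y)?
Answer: -2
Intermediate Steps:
Y(A) = 1 + A**2
G(U, r) = -87 + U (G(U, r) = U - 87 = -87 + U)
q(y) = 2*y (q(y) = y + y = 2*y)
S = -330 (S = -10*33 = -2*165 = -330)
O(l, d) = -330
O(q(14), 671) - G(-241, Y(10)) = -330 - (-87 - 241) = -330 - 1*(-328) = -330 + 328 = -2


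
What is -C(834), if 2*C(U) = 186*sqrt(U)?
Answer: -93*sqrt(834) ≈ -2685.8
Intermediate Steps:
C(U) = 93*sqrt(U) (C(U) = (186*sqrt(U))/2 = 93*sqrt(U))
-C(834) = -93*sqrt(834)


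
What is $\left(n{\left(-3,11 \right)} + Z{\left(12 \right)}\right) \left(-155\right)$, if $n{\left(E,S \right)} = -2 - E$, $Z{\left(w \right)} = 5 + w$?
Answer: $-2790$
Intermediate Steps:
$\left(n{\left(-3,11 \right)} + Z{\left(12 \right)}\right) \left(-155\right) = \left(\left(-2 - -3\right) + \left(5 + 12\right)\right) \left(-155\right) = \left(\left(-2 + 3\right) + 17\right) \left(-155\right) = \left(1 + 17\right) \left(-155\right) = 18 \left(-155\right) = -2790$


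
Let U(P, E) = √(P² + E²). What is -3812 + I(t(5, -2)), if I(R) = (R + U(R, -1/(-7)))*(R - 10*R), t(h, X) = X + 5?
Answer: -3893 - 27*√442/7 ≈ -3974.1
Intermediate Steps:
U(P, E) = √(E² + P²)
t(h, X) = 5 + X
I(R) = -9*R*(R + √(1/49 + R²)) (I(R) = (R + √((-1/(-7))² + R²))*(R - 10*R) = (R + √((-1*(-⅐))² + R²))*(-9*R) = (R + √((⅐)² + R²))*(-9*R) = (R + √(1/49 + R²))*(-9*R) = -9*R*(R + √(1/49 + R²)))
-3812 + I(t(5, -2)) = -3812 - 9*(5 - 2)*(√(1 + 49*(5 - 2)²) + 7*(5 - 2))/7 = -3812 - 9/7*3*(√(1 + 49*3²) + 7*3) = -3812 - 9/7*3*(√(1 + 49*9) + 21) = -3812 - 9/7*3*(√(1 + 441) + 21) = -3812 - 9/7*3*(√442 + 21) = -3812 - 9/7*3*(21 + √442) = -3812 + (-81 - 27*√442/7) = -3893 - 27*√442/7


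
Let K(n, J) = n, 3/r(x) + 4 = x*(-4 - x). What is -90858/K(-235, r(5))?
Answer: 90858/235 ≈ 386.63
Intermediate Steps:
r(x) = 3/(-4 + x*(-4 - x))
-90858/K(-235, r(5)) = -90858/(-235) = -90858*(-1/235) = 90858/235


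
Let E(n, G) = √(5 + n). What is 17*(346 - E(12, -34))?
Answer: 5882 - 17*√17 ≈ 5811.9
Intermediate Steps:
17*(346 - E(12, -34)) = 17*(346 - √(5 + 12)) = 17*(346 - √17) = 5882 - 17*√17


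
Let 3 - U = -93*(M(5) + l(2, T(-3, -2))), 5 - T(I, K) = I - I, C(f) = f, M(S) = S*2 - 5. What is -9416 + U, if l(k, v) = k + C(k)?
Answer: -8576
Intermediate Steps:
M(S) = -5 + 2*S (M(S) = 2*S - 5 = -5 + 2*S)
T(I, K) = 5 (T(I, K) = 5 - (I - I) = 5 - 1*0 = 5 + 0 = 5)
l(k, v) = 2*k (l(k, v) = k + k = 2*k)
U = 840 (U = 3 - (-93)*((-5 + 2*5) + 2*2) = 3 - (-93)*((-5 + 10) + 4) = 3 - (-93)*(5 + 4) = 3 - (-93)*9 = 3 - 1*(-837) = 3 + 837 = 840)
-9416 + U = -9416 + 840 = -8576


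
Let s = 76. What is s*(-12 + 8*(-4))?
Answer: -3344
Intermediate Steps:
s*(-12 + 8*(-4)) = 76*(-12 + 8*(-4)) = 76*(-12 - 32) = 76*(-44) = -3344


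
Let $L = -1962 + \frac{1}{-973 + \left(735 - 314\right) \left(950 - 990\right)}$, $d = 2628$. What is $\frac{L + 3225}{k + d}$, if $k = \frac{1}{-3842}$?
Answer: $\frac{86436616756}{179853853075} \approx 0.48059$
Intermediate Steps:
$k = - \frac{1}{3842} \approx -0.00026028$
$L = - \frac{34949107}{17813}$ ($L = -1962 + \frac{1}{-973 + 421 \left(-40\right)} = -1962 + \frac{1}{-973 - 16840} = -1962 + \frac{1}{-17813} = -1962 - \frac{1}{17813} = - \frac{34949107}{17813} \approx -1962.0$)
$\frac{L + 3225}{k + d} = \frac{- \frac{34949107}{17813} + 3225}{- \frac{1}{3842} + 2628} = \frac{22497818}{17813 \cdot \frac{10096775}{3842}} = \frac{22497818}{17813} \cdot \frac{3842}{10096775} = \frac{86436616756}{179853853075}$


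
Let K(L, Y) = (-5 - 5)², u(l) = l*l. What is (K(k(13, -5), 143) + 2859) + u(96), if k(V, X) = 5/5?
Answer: 12175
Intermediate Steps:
u(l) = l²
k(V, X) = 1 (k(V, X) = 5*(⅕) = 1)
K(L, Y) = 100 (K(L, Y) = (-10)² = 100)
(K(k(13, -5), 143) + 2859) + u(96) = (100 + 2859) + 96² = 2959 + 9216 = 12175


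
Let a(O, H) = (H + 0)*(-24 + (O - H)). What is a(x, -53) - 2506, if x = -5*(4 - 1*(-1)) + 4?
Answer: -2930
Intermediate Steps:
x = -21 (x = -5*(4 + 1) + 4 = -5*5 + 4 = -25 + 4 = -21)
a(O, H) = H*(-24 + O - H)
a(x, -53) - 2506 = -53*(-24 - 21 - 1*(-53)) - 2506 = -53*(-24 - 21 + 53) - 2506 = -53*8 - 2506 = -424 - 2506 = -2930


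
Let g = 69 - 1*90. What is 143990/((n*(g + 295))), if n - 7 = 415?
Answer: 71995/57814 ≈ 1.2453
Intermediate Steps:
g = -21 (g = 69 - 90 = -21)
n = 422 (n = 7 + 415 = 422)
143990/((n*(g + 295))) = 143990/((422*(-21 + 295))) = 143990/((422*274)) = 143990/115628 = 143990*(1/115628) = 71995/57814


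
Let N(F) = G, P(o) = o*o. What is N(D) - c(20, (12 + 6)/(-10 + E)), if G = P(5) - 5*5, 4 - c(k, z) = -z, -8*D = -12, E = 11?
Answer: -22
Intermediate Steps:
P(o) = o**2
D = 3/2 (D = -1/8*(-12) = 3/2 ≈ 1.5000)
c(k, z) = 4 + z (c(k, z) = 4 - (-1)*z = 4 + z)
G = 0 (G = 5**2 - 5*5 = 25 - 25 = 0)
N(F) = 0
N(D) - c(20, (12 + 6)/(-10 + E)) = 0 - (4 + (12 + 6)/(-10 + 11)) = 0 - (4 + 18/1) = 0 - (4 + 18*1) = 0 - (4 + 18) = 0 - 1*22 = 0 - 22 = -22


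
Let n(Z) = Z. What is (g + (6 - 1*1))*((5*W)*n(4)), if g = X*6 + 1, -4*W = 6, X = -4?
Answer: 540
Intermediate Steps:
W = -3/2 (W = -1/4*6 = -3/2 ≈ -1.5000)
g = -23 (g = -4*6 + 1 = -24 + 1 = -23)
(g + (6 - 1*1))*((5*W)*n(4)) = (-23 + (6 - 1*1))*((5*(-3/2))*4) = (-23 + (6 - 1))*(-15/2*4) = (-23 + 5)*(-30) = -18*(-30) = 540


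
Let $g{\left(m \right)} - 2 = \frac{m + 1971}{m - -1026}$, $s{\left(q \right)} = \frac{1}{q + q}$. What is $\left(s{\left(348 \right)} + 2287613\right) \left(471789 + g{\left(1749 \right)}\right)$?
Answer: $\frac{46322624301173789}{42920} \approx 1.0793 \cdot 10^{12}$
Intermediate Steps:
$s{\left(q \right)} = \frac{1}{2 q}$
$g{\left(m \right)} = 2 + \frac{1971 + m}{1026 + m}$ ($g{\left(m \right)} = 2 + \frac{m + 1971}{m - -1026} = 2 + \frac{1971 + m}{m + 1026} = 2 + \frac{1971 + m}{1026 + m}$)
$\left(s{\left(348 \right)} + 2287613\right) \left(471789 + g{\left(1749 \right)}\right) = \left(\frac{1}{2 \cdot 348} + 2287613\right) \left(471789 + \frac{3 \left(1341 + 1749\right)}{1026 + 1749}\right) = \left(\frac{1}{2} \cdot \frac{1}{348} + 2287613\right) \left(471789 + 3 \cdot \frac{1}{2775} \cdot 3090\right) = \left(\frac{1}{696} + 2287613\right) \left(471789 + 3 \cdot \frac{1}{2775} \cdot 3090\right) = \frac{1592178649 \left(471789 + \frac{618}{185}\right)}{696} = \frac{1592178649}{696} \cdot \frac{87281583}{185} = \frac{46322624301173789}{42920}$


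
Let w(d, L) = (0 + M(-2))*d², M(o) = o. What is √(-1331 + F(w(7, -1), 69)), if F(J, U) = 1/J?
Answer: I*√260878/14 ≈ 36.483*I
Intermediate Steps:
w(d, L) = -2*d² (w(d, L) = (0 - 2)*d² = -2*d²)
F(J, U) = 1/J
√(-1331 + F(w(7, -1), 69)) = √(-1331 + 1/(-2*7²)) = √(-1331 + 1/(-2*49)) = √(-1331 + 1/(-98)) = √(-1331 - 1/98) = √(-130439/98) = I*√260878/14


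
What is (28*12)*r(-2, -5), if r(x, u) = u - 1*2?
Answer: -2352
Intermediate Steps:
r(x, u) = -2 + u (r(x, u) = u - 2 = -2 + u)
(28*12)*r(-2, -5) = (28*12)*(-2 - 5) = 336*(-7) = -2352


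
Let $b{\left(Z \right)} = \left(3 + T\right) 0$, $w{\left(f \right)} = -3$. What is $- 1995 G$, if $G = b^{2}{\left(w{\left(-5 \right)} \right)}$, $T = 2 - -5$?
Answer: $0$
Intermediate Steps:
$T = 7$ ($T = 2 + 5 = 7$)
$b{\left(Z \right)} = 0$ ($b{\left(Z \right)} = \left(3 + 7\right) 0 = 10 \cdot 0 = 0$)
$G = 0$ ($G = 0^{2} = 0$)
$- 1995 G = \left(-1995\right) 0 = 0$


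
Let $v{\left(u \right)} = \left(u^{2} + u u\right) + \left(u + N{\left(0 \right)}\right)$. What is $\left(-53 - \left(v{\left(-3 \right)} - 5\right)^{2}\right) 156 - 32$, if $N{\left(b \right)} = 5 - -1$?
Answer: $-48236$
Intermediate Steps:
$N{\left(b \right)} = 6$ ($N{\left(b \right)} = 5 + 1 = 6$)
$v{\left(u \right)} = 6 + u + 2 u^{2}$ ($v{\left(u \right)} = \left(u^{2} + u u\right) + \left(u + 6\right) = \left(u^{2} + u^{2}\right) + \left(6 + u\right) = 2 u^{2} + \left(6 + u\right) = 6 + u + 2 u^{2}$)
$\left(-53 - \left(v{\left(-3 \right)} - 5\right)^{2}\right) 156 - 32 = \left(-53 - \left(\left(6 - 3 + 2 \left(-3\right)^{2}\right) - 5\right)^{2}\right) 156 - 32 = \left(-53 - \left(\left(6 - 3 + 2 \cdot 9\right) - 5\right)^{2}\right) 156 - 32 = \left(-53 - \left(\left(6 - 3 + 18\right) - 5\right)^{2}\right) 156 - 32 = \left(-53 - \left(21 - 5\right)^{2}\right) 156 - 32 = \left(-53 - 16^{2}\right) 156 - 32 = \left(-53 - 256\right) 156 - 32 = \left(-309\right) 156 - 32 = -48204 - 32 = -48236$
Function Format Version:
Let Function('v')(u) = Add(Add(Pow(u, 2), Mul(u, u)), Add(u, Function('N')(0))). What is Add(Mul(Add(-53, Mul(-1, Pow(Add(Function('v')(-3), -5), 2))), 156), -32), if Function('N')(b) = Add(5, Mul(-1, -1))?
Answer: -48236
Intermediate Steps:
Function('N')(b) = 6 (Function('N')(b) = Add(5, 1) = 6)
Function('v')(u) = Add(6, u, Mul(2, Pow(u, 2))) (Function('v')(u) = Add(Add(Pow(u, 2), Mul(u, u)), Add(u, 6)) = Add(Add(Pow(u, 2), Pow(u, 2)), Add(6, u)) = Add(Mul(2, Pow(u, 2)), Add(6, u)) = Add(6, u, Mul(2, Pow(u, 2))))
Add(Mul(Add(-53, Mul(-1, Pow(Add(Function('v')(-3), -5), 2))), 156), -32) = Add(Mul(Add(-53, Mul(-1, Pow(Add(Add(6, -3, Mul(2, Pow(-3, 2))), -5), 2))), 156), -32) = Add(Mul(Add(-53, Mul(-1, Pow(Add(Add(6, -3, Mul(2, 9)), -5), 2))), 156), -32) = Add(Mul(Add(-53, Mul(-1, Pow(Add(Add(6, -3, 18), -5), 2))), 156), -32) = Add(Mul(Add(-53, Mul(-1, Pow(Add(21, -5), 2))), 156), -32) = Add(Mul(Add(-53, Mul(-1, Pow(16, 2))), 156), -32) = Add(Mul(Add(-53, Mul(-1, 256)), 156), -32) = Add(Mul(Add(-53, -256), 156), -32) = Add(Mul(-309, 156), -32) = Add(-48204, -32) = -48236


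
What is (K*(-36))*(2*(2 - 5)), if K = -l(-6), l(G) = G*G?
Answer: -7776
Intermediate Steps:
l(G) = G²
K = -36 (K = -1*(-6)² = -1*36 = -36)
(K*(-36))*(2*(2 - 5)) = (-36*(-36))*(2*(2 - 5)) = 1296*(2*(-3)) = 1296*(-6) = -7776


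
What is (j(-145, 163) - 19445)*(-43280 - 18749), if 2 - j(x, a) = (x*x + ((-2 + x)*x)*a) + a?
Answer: 218030446304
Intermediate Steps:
j(x, a) = 2 - a - x**2 - a*x*(-2 + x) (j(x, a) = 2 - ((x*x + ((-2 + x)*x)*a) + a) = 2 - ((x**2 + (x*(-2 + x))*a) + a) = 2 - ((x**2 + a*x*(-2 + x)) + a) = 2 - (a + x**2 + a*x*(-2 + x)) = 2 + (-a - x**2 - a*x*(-2 + x)) = 2 - a - x**2 - a*x*(-2 + x))
(j(-145, 163) - 19445)*(-43280 - 18749) = ((2 - 1*163 - 1*(-145)**2 - 1*163*(-145)**2 + 2*163*(-145)) - 19445)*(-43280 - 18749) = ((2 - 163 - 1*21025 - 1*163*21025 - 47270) - 19445)*(-62029) = ((2 - 163 - 21025 - 3427075 - 47270) - 19445)*(-62029) = (-3495531 - 19445)*(-62029) = -3514976*(-62029) = 218030446304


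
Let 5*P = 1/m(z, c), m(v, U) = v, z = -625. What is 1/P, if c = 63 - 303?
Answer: -3125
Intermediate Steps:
c = -240
P = -1/3125 (P = (1/5)/(-625) = (1/5)*(-1/625) = -1/3125 ≈ -0.00032000)
1/P = 1/(-1/3125) = -3125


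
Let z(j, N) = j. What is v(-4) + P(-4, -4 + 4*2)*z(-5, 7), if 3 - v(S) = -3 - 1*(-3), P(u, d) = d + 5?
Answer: -42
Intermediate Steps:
P(u, d) = 5 + d
v(S) = 3 (v(S) = 3 - (-3 - 1*(-3)) = 3 - (-3 + 3) = 3 - 1*0 = 3 + 0 = 3)
v(-4) + P(-4, -4 + 4*2)*z(-5, 7) = 3 + (5 + (-4 + 4*2))*(-5) = 3 + (5 + (-4 + 8))*(-5) = 3 + (5 + 4)*(-5) = 3 + 9*(-5) = 3 - 45 = -42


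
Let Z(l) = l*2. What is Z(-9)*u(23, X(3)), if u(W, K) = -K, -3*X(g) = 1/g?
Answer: -2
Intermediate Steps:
X(g) = -1/(3*g)
Z(l) = 2*l
Z(-9)*u(23, X(3)) = (2*(-9))*(-(-1)/(3*3)) = -(-18)*(-⅓*⅓) = -(-18)*(-1)/9 = -18*⅑ = -2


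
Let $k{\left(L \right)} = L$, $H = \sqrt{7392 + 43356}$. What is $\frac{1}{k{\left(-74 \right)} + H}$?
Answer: $\frac{37}{22636} + \frac{\sqrt{12687}}{22636} \approx 0.0066106$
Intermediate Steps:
$H = 2 \sqrt{12687}$ ($H = \sqrt{50748} = 2 \sqrt{12687} \approx 225.27$)
$\frac{1}{k{\left(-74 \right)} + H} = \frac{1}{-74 + 2 \sqrt{12687}}$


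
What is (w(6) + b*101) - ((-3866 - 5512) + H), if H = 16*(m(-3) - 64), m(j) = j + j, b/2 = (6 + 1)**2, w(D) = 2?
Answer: 20398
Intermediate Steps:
b = 98 (b = 2*(6 + 1)**2 = 2*7**2 = 2*49 = 98)
m(j) = 2*j
H = -1120 (H = 16*(2*(-3) - 64) = 16*(-6 - 64) = 16*(-70) = -1120)
(w(6) + b*101) - ((-3866 - 5512) + H) = (2 + 98*101) - ((-3866 - 5512) - 1120) = (2 + 9898) - (-9378 - 1120) = 9900 - 1*(-10498) = 9900 + 10498 = 20398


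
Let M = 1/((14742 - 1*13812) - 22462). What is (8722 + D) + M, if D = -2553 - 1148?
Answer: 108112171/21532 ≈ 5021.0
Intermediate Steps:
D = -3701
M = -1/21532 (M = 1/((14742 - 13812) - 22462) = 1/(930 - 22462) = 1/(-21532) = -1/21532 ≈ -4.6442e-5)
(8722 + D) + M = (8722 - 3701) - 1/21532 = 5021 - 1/21532 = 108112171/21532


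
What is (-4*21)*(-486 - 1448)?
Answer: 162456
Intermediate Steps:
(-4*21)*(-486 - 1448) = -84*(-1934) = 162456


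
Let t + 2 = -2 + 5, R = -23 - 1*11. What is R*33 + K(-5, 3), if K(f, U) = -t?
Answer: -1123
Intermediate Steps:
R = -34 (R = -23 - 11 = -34)
t = 1 (t = -2 + (-2 + 5) = -2 + 3 = 1)
K(f, U) = -1 (K(f, U) = -1*1 = -1)
R*33 + K(-5, 3) = -34*33 - 1 = -1122 - 1 = -1123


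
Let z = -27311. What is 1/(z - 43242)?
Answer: -1/70553 ≈ -1.4174e-5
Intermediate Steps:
1/(z - 43242) = 1/(-27311 - 43242) = 1/(-70553) = -1/70553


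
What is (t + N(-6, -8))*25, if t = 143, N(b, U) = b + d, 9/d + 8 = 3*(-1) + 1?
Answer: 6805/2 ≈ 3402.5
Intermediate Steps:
d = -9/10 (d = 9/(-8 + (3*(-1) + 1)) = 9/(-8 + (-3 + 1)) = 9/(-8 - 2) = 9/(-10) = 9*(-⅒) = -9/10 ≈ -0.90000)
N(b, U) = -9/10 + b (N(b, U) = b - 9/10 = -9/10 + b)
(t + N(-6, -8))*25 = (143 + (-9/10 - 6))*25 = (143 - 69/10)*25 = (1361/10)*25 = 6805/2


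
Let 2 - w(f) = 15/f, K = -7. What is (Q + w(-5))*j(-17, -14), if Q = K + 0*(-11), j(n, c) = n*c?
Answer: -476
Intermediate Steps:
w(f) = 2 - 15/f
j(n, c) = c*n
Q = -7 (Q = -7 + 0*(-11) = -7 + 0 = -7)
(Q + w(-5))*j(-17, -14) = (-7 + (2 - 15/(-5)))*(-14*(-17)) = (-7 + (2 - 15*(-⅕)))*238 = (-7 + (2 + 3))*238 = (-7 + 5)*238 = -2*238 = -476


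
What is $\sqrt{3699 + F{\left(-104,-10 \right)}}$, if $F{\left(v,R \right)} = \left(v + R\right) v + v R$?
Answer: $\sqrt{16595} \approx 128.82$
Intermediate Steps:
$F{\left(v,R \right)} = R v + v \left(R + v\right)$ ($F{\left(v,R \right)} = \left(R + v\right) v + R v = v \left(R + v\right) + R v = R v + v \left(R + v\right)$)
$\sqrt{3699 + F{\left(-104,-10 \right)}} = \sqrt{3699 - 104 \left(-104 + 2 \left(-10\right)\right)} = \sqrt{3699 - 104 \left(-104 - 20\right)} = \sqrt{3699 - -12896} = \sqrt{3699 + 12896} = \sqrt{16595}$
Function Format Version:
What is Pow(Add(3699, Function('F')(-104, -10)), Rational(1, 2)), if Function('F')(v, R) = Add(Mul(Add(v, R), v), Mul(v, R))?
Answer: Pow(16595, Rational(1, 2)) ≈ 128.82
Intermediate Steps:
Function('F')(v, R) = Add(Mul(R, v), Mul(v, Add(R, v))) (Function('F')(v, R) = Add(Mul(Add(R, v), v), Mul(R, v)) = Add(Mul(v, Add(R, v)), Mul(R, v)) = Add(Mul(R, v), Mul(v, Add(R, v))))
Pow(Add(3699, Function('F')(-104, -10)), Rational(1, 2)) = Pow(Add(3699, Mul(-104, Add(-104, Mul(2, -10)))), Rational(1, 2)) = Pow(Add(3699, Mul(-104, Add(-104, -20))), Rational(1, 2)) = Pow(Add(3699, Mul(-104, -124)), Rational(1, 2)) = Pow(Add(3699, 12896), Rational(1, 2)) = Pow(16595, Rational(1, 2))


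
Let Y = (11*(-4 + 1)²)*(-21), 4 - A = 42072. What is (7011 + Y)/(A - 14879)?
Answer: -4932/56947 ≈ -0.086607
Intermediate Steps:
A = -42068 (A = 4 - 1*42072 = 4 - 42072 = -42068)
Y = -2079 (Y = (11*(-3)²)*(-21) = (11*9)*(-21) = 99*(-21) = -2079)
(7011 + Y)/(A - 14879) = (7011 - 2079)/(-42068 - 14879) = 4932/(-56947) = 4932*(-1/56947) = -4932/56947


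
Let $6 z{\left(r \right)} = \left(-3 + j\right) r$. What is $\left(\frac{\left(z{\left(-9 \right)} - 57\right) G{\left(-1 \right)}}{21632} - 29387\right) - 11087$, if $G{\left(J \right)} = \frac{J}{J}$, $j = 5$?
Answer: $- \frac{218883407}{5408} \approx -40474.0$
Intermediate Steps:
$G{\left(J \right)} = 1$
$z{\left(r \right)} = \frac{r}{3}$ ($z{\left(r \right)} = \frac{\left(-3 + 5\right) r}{6} = \frac{2 r}{6} = \frac{r}{3}$)
$\left(\frac{\left(z{\left(-9 \right)} - 57\right) G{\left(-1 \right)}}{21632} - 29387\right) - 11087 = \left(\frac{\left(\frac{1}{3} \left(-9\right) - 57\right) 1}{21632} - 29387\right) - 11087 = \left(\left(-3 - 57\right) 1 \cdot \frac{1}{21632} - 29387\right) - 11087 = \left(\left(-60\right) 1 \cdot \frac{1}{21632} - 29387\right) - 11087 = \left(\left(-60\right) \frac{1}{21632} - 29387\right) - 11087 = \left(- \frac{15}{5408} - 29387\right) - 11087 = - \frac{158924911}{5408} - 11087 = - \frac{218883407}{5408}$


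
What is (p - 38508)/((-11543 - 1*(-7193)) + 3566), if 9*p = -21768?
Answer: 4385/84 ≈ 52.202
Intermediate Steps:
p = -7256/3 (p = (⅑)*(-21768) = -7256/3 ≈ -2418.7)
(p - 38508)/((-11543 - 1*(-7193)) + 3566) = (-7256/3 - 38508)/((-11543 - 1*(-7193)) + 3566) = -122780/(3*((-11543 + 7193) + 3566)) = -122780/(3*(-4350 + 3566)) = -122780/3/(-784) = -122780/3*(-1/784) = 4385/84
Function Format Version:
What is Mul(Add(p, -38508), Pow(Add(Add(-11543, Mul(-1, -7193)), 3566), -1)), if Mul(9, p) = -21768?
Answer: Rational(4385, 84) ≈ 52.202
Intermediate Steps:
p = Rational(-7256, 3) (p = Mul(Rational(1, 9), -21768) = Rational(-7256, 3) ≈ -2418.7)
Mul(Add(p, -38508), Pow(Add(Add(-11543, Mul(-1, -7193)), 3566), -1)) = Mul(Add(Rational(-7256, 3), -38508), Pow(Add(Add(-11543, Mul(-1, -7193)), 3566), -1)) = Mul(Rational(-122780, 3), Pow(Add(Add(-11543, 7193), 3566), -1)) = Mul(Rational(-122780, 3), Pow(Add(-4350, 3566), -1)) = Mul(Rational(-122780, 3), Pow(-784, -1)) = Mul(Rational(-122780, 3), Rational(-1, 784)) = Rational(4385, 84)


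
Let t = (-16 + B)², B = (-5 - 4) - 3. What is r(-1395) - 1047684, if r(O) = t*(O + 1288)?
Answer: -1131572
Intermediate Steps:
B = -12 (B = -9 - 3 = -12)
t = 784 (t = (-16 - 12)² = (-28)² = 784)
r(O) = 1009792 + 784*O (r(O) = 784*(O + 1288) = 784*(1288 + O) = 1009792 + 784*O)
r(-1395) - 1047684 = (1009792 + 784*(-1395)) - 1047684 = (1009792 - 1093680) - 1047684 = -83888 - 1047684 = -1131572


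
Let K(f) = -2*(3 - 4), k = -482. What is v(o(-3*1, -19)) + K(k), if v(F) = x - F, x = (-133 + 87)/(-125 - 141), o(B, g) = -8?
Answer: 1353/133 ≈ 10.173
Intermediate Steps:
x = 23/133 (x = -46/(-266) = -46*(-1/266) = 23/133 ≈ 0.17293)
K(f) = 2 (K(f) = -2*(-1) = 2)
v(F) = 23/133 - F
v(o(-3*1, -19)) + K(k) = (23/133 - 1*(-8)) + 2 = (23/133 + 8) + 2 = 1087/133 + 2 = 1353/133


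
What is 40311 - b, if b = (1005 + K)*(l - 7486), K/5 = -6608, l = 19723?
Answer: 392052606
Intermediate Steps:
K = -33040 (K = 5*(-6608) = -33040)
b = -392012295 (b = (1005 - 33040)*(19723 - 7486) = -32035*12237 = -392012295)
40311 - b = 40311 - 1*(-392012295) = 40311 + 392012295 = 392052606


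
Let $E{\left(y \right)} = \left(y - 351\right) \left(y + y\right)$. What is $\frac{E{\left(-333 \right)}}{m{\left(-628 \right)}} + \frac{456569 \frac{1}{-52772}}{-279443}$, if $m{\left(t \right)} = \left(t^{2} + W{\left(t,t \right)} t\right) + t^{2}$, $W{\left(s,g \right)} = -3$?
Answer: $\frac{1679540439018703}{2914890007067348} \approx 0.57619$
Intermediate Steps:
$m{\left(t \right)} = - 3 t + 2 t^{2}$ ($m{\left(t \right)} = \left(t^{2} - 3 t\right) + t^{2} = - 3 t + 2 t^{2}$)
$E{\left(y \right)} = 2 y \left(-351 + y\right)$ ($E{\left(y \right)} = \left(-351 + y\right) 2 y = 2 y \left(-351 + y\right)$)
$\frac{E{\left(-333 \right)}}{m{\left(-628 \right)}} + \frac{456569 \frac{1}{-52772}}{-279443} = \frac{2 \left(-333\right) \left(-351 - 333\right)}{\left(-628\right) \left(-3 + 2 \left(-628\right)\right)} + \frac{456569 \frac{1}{-52772}}{-279443} = \frac{2 \left(-333\right) \left(-684\right)}{\left(-628\right) \left(-3 - 1256\right)} + 456569 \left(- \frac{1}{52772}\right) \left(- \frac{1}{279443}\right) = \frac{455544}{\left(-628\right) \left(-1259\right)} - - \frac{456569}{14746765996} = \frac{455544}{790652} + \frac{456569}{14746765996} = 455544 \cdot \frac{1}{790652} + \frac{456569}{14746765996} = \frac{113886}{197663} + \frac{456569}{14746765996} = \frac{1679540439018703}{2914890007067348}$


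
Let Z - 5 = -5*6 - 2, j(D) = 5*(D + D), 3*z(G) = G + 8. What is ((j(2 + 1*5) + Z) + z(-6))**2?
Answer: 17161/9 ≈ 1906.8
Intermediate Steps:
z(G) = 8/3 + G/3 (z(G) = (G + 8)/3 = (8 + G)/3 = 8/3 + G/3)
j(D) = 10*D (j(D) = 5*(2*D) = 10*D)
Z = -27 (Z = 5 + (-5*6 - 2) = 5 + (-30 - 2) = 5 - 32 = -27)
((j(2 + 1*5) + Z) + z(-6))**2 = ((10*(2 + 1*5) - 27) + (8/3 + (1/3)*(-6)))**2 = ((10*(2 + 5) - 27) + (8/3 - 2))**2 = ((10*7 - 27) + 2/3)**2 = ((70 - 27) + 2/3)**2 = (43 + 2/3)**2 = (131/3)**2 = 17161/9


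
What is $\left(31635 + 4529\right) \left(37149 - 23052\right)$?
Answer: $509803908$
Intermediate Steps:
$\left(31635 + 4529\right) \left(37149 - 23052\right) = 36164 \cdot 14097 = 509803908$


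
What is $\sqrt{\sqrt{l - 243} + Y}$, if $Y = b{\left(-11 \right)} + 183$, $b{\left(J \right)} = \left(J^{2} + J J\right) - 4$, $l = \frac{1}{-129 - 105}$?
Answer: $\frac{\sqrt{2561364 + 78 i \sqrt{1478438}}}{78} \approx 20.522 + 0.37981 i$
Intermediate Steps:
$l = - \frac{1}{234}$ ($l = \frac{1}{-234} = - \frac{1}{234} \approx -0.0042735$)
$b{\left(J \right)} = -4 + 2 J^{2}$ ($b{\left(J \right)} = \left(J^{2} + J^{2}\right) - 4 = 2 J^{2} - 4 = -4 + 2 J^{2}$)
$Y = 421$ ($Y = \left(-4 + 2 \left(-11\right)^{2}\right) + 183 = \left(-4 + 2 \cdot 121\right) + 183 = \left(-4 + 242\right) + 183 = 238 + 183 = 421$)
$\sqrt{\sqrt{l - 243} + Y} = \sqrt{\sqrt{- \frac{1}{234} - 243} + 421} = \sqrt{\sqrt{- \frac{56863}{234}} + 421} = \sqrt{\frac{i \sqrt{1478438}}{78} + 421} = \sqrt{421 + \frac{i \sqrt{1478438}}{78}}$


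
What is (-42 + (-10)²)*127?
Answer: 7366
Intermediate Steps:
(-42 + (-10)²)*127 = (-42 + 100)*127 = 58*127 = 7366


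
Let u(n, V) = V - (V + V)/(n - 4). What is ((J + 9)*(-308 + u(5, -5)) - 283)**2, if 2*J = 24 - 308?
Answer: 1601280256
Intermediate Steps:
u(n, V) = V - 2*V/(-4 + n)
J = -142 (J = (24 - 308)/2 = (1/2)*(-284) = -142)
((J + 9)*(-308 + u(5, -5)) - 283)**2 = ((-142 + 9)*(-308 - 5*(-6 + 5)/(-4 + 5)) - 283)**2 = (-133*(-308 - 5*(-1)/1) - 283)**2 = (-133*(-308 - 5*1*(-1)) - 283)**2 = (-133*(-308 + 5) - 283)**2 = (-133*(-303) - 283)**2 = (40299 - 283)**2 = 40016**2 = 1601280256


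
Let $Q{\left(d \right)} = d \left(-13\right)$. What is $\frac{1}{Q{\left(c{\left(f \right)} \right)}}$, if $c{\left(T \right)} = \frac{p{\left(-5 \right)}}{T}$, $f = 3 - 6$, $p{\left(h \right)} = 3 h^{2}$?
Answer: $\frac{1}{325} \approx 0.0030769$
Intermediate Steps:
$f = -3$ ($f = 3 - 6 = -3$)
$c{\left(T \right)} = \frac{75}{T}$ ($c{\left(T \right)} = \frac{3 \left(-5\right)^{2}}{T} = \frac{3 \cdot 25}{T} = \frac{75}{T}$)
$Q{\left(d \right)} = - 13 d$
$\frac{1}{Q{\left(c{\left(f \right)} \right)}} = \frac{1}{\left(-13\right) \frac{75}{-3}} = \frac{1}{\left(-13\right) 75 \left(- \frac{1}{3}\right)} = \frac{1}{\left(-13\right) \left(-25\right)} = \frac{1}{325}$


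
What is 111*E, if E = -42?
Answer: -4662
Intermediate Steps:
111*E = 111*(-42) = -4662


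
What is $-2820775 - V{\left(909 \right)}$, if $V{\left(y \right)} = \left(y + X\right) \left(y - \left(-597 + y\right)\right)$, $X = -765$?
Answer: $-2906743$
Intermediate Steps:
$V{\left(y \right)} = -456705 + 597 y$ ($V{\left(y \right)} = \left(y - 765\right) \left(y - \left(-597 + y\right)\right) = \left(-765 + y\right) 597 = -456705 + 597 y$)
$-2820775 - V{\left(909 \right)} = -2820775 - \left(-456705 + 597 \cdot 909\right) = -2820775 - \left(-456705 + 542673\right) = -2820775 - 85968 = -2906743$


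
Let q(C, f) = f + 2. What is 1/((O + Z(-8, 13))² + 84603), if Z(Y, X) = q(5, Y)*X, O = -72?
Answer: 1/107103 ≈ 9.3368e-6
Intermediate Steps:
q(C, f) = 2 + f
Z(Y, X) = X*(2 + Y) (Z(Y, X) = (2 + Y)*X = X*(2 + Y))
1/((O + Z(-8, 13))² + 84603) = 1/((-72 + 13*(2 - 8))² + 84603) = 1/((-72 + 13*(-6))² + 84603) = 1/((-72 - 78)² + 84603) = 1/((-150)² + 84603) = 1/(22500 + 84603) = 1/107103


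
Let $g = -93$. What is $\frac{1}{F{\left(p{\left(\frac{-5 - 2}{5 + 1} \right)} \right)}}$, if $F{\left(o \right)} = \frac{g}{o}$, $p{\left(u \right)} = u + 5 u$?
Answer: $\frac{7}{93} \approx 0.075269$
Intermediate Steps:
$p{\left(u \right)} = 6 u$
$F{\left(o \right)} = - \frac{93}{o}$
$\frac{1}{F{\left(p{\left(\frac{-5 - 2}{5 + 1} \right)} \right)}} = \frac{1}{\left(-93\right) \frac{1}{6 \frac{-5 - 2}{5 + 1}}} = \frac{1}{\left(-93\right) \frac{1}{6 \left(- \frac{7}{6}\right)}} = \frac{1}{\left(-93\right) \frac{1}{-7}} = \frac{1}{\left(-93\right) \left(- \frac{1}{7}\right)} = \frac{1}{\frac{93}{7}} = \frac{7}{93}$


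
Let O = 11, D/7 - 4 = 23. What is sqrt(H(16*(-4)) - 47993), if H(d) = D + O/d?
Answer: I*sqrt(3059467)/8 ≈ 218.64*I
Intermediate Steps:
D = 189 (D = 28 + 7*23 = 28 + 161 = 189)
H(d) = 189 + 11/d
sqrt(H(16*(-4)) - 47993) = sqrt((189 + 11/((16*(-4)))) - 47993) = sqrt((189 + 11/(-64)) - 47993) = sqrt((189 + 11*(-1/64)) - 47993) = sqrt((189 - 11/64) - 47993) = sqrt(12085/64 - 47993) = sqrt(-3059467/64) = I*sqrt(3059467)/8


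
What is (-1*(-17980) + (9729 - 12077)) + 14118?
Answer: 29750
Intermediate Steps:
(-1*(-17980) + (9729 - 12077)) + 14118 = (17980 - 2348) + 14118 = 15632 + 14118 = 29750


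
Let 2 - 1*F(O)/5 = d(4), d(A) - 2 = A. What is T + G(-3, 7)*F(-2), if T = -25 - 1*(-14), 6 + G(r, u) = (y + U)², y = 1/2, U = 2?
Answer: -16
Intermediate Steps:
d(A) = 2 + A
y = ½ ≈ 0.50000
G(r, u) = ¼ (G(r, u) = -6 + (½ + 2)² = -6 + (5/2)² = -6 + 25/4 = ¼)
F(O) = -20 (F(O) = 10 - 5*(2 + 4) = 10 - 5*6 = 10 - 30 = -20)
T = -11 (T = -25 + 14 = -11)
T + G(-3, 7)*F(-2) = -11 + (¼)*(-20) = -11 - 5 = -16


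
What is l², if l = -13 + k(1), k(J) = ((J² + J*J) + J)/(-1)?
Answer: 256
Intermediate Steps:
k(J) = -J - 2*J² (k(J) = ((J² + J²) + J)*(-1) = (2*J² + J)*(-1) = (J + 2*J²)*(-1) = -J - 2*J²)
l = -16 (l = -13 - 1*1*(1 + 2*1) = -13 - 1*1*(1 + 2) = -13 - 1*1*3 = -13 - 3 = -16)
l² = (-16)² = 256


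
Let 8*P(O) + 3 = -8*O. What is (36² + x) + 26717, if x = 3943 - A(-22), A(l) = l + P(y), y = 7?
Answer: 255883/8 ≈ 31985.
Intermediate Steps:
P(O) = -3/8 - O (P(O) = -3/8 + (-8*O)/8 = -3/8 - O)
A(l) = -59/8 + l (A(l) = l + (-3/8 - 1*7) = l + (-3/8 - 7) = l - 59/8 = -59/8 + l)
x = 31779/8 (x = 3943 - (-59/8 - 22) = 3943 - 1*(-235/8) = 3943 + 235/8 = 31779/8 ≈ 3972.4)
(36² + x) + 26717 = (36² + 31779/8) + 26717 = (1296 + 31779/8) + 26717 = 42147/8 + 26717 = 255883/8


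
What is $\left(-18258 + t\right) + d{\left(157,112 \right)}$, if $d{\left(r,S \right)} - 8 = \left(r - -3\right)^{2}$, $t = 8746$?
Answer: $16096$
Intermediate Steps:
$d{\left(r,S \right)} = 8 + \left(3 + r\right)^{2}$ ($d{\left(r,S \right)} = 8 + \left(r - -3\right)^{2} = 8 + \left(r + 3\right)^{2} = 8 + \left(3 + r\right)^{2}$)
$\left(-18258 + t\right) + d{\left(157,112 \right)} = \left(-18258 + 8746\right) + \left(8 + \left(3 + 157\right)^{2}\right) = -9512 + \left(8 + 160^{2}\right) = -9512 + \left(8 + 25600\right) = -9512 + 25608 = 16096$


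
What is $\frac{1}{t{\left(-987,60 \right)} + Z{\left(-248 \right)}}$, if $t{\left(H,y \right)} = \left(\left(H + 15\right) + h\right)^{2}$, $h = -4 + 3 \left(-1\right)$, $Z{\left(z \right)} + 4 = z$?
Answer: $\frac{1}{958189} \approx 1.0436 \cdot 10^{-6}$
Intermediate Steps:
$Z{\left(z \right)} = -4 + z$
$h = -7$ ($h = -4 - 3 = -7$)
$t{\left(H,y \right)} = \left(8 + H\right)^{2}$ ($t{\left(H,y \right)} = \left(\left(H + 15\right) - 7\right)^{2} = \left(\left(15 + H\right) - 7\right)^{2} = \left(8 + H\right)^{2}$)
$\frac{1}{t{\left(-987,60 \right)} + Z{\left(-248 \right)}} = \frac{1}{\left(8 - 987\right)^{2} - 252} = \frac{1}{\left(-979\right)^{2} - 252} = \frac{1}{958441 - 252} = \frac{1}{958189}$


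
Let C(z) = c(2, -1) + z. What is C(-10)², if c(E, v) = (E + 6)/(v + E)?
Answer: 4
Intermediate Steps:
c(E, v) = (6 + E)/(E + v)
C(z) = 8 + z (C(z) = (6 + 2)/(2 - 1) + z = 8/1 + z = 1*8 + z = 8 + z)
C(-10)² = (8 - 10)² = (-2)² = 4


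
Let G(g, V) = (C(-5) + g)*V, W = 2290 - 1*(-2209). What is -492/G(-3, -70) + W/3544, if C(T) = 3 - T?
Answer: 1659149/620200 ≈ 2.6752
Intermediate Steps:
W = 4499 (W = 2290 + 2209 = 4499)
G(g, V) = V*(8 + g) (G(g, V) = ((3 - 1*(-5)) + g)*V = ((3 + 5) + g)*V = (8 + g)*V = V*(8 + g))
-492/G(-3, -70) + W/3544 = -492*(-1/(70*(8 - 3))) + 4499/3544 = -492/((-70*5)) + 4499*(1/3544) = -492/(-350) + 4499/3544 = -492*(-1/350) + 4499/3544 = 246/175 + 4499/3544 = 1659149/620200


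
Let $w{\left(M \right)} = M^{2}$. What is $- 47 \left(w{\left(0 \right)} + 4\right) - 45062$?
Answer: $-45250$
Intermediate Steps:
$- 47 \left(w{\left(0 \right)} + 4\right) - 45062 = - 47 \left(0^{2} + 4\right) - 45062 = - 47 \left(0 + 4\right) - 45062 = \left(-47\right) 4 - 45062 = -188 - 45062 = -45250$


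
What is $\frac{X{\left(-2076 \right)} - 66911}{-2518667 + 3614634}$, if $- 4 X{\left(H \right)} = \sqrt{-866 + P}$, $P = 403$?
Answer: $- \frac{66911}{1095967} - \frac{i \sqrt{463}}{4383868} \approx -0.061052 - 4.9083 \cdot 10^{-6} i$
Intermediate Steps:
$X{\left(H \right)} = - \frac{i \sqrt{463}}{4}$ ($X{\left(H \right)} = - \frac{\sqrt{-866 + 403}}{4} = - \frac{\sqrt{-463}}{4} = - \frac{i \sqrt{463}}{4}$)
$\frac{X{\left(-2076 \right)} - 66911}{-2518667 + 3614634} = \frac{- \frac{i \sqrt{463}}{4} - 66911}{-2518667 + 3614634} = \frac{-66911 - \frac{i \sqrt{463}}{4}}{1095967} = \left(-66911 - \frac{i \sqrt{463}}{4}\right) \frac{1}{1095967} = - \frac{66911}{1095967} - \frac{i \sqrt{463}}{4383868}$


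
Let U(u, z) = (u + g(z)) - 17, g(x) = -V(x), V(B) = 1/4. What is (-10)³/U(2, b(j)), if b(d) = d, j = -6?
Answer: 4000/61 ≈ 65.574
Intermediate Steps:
V(B) = ¼
g(x) = -¼ (g(x) = -1*¼ = -¼)
U(u, z) = -69/4 + u (U(u, z) = (u - ¼) - 17 = (-¼ + u) - 17 = -69/4 + u)
(-10)³/U(2, b(j)) = (-10)³/(-69/4 + 2) = -1000/(-61/4) = -1000*(-4/61) = 4000/61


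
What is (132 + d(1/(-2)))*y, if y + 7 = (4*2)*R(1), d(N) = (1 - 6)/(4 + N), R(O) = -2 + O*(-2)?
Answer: -35646/7 ≈ -5092.3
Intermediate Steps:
R(O) = -2 - 2*O
d(N) = -5/(4 + N)
y = -39 (y = -7 + (4*2)*(-2 - 2*1) = -7 + 8*(-2 - 2) = -7 + 8*(-4) = -7 - 32 = -39)
(132 + d(1/(-2)))*y = (132 - 5/(4 + 1/(-2)))*(-39) = (132 - 5/(4 - ½))*(-39) = (132 - 5/7/2)*(-39) = (132 - 5*2/7)*(-39) = (132 - 10/7)*(-39) = (914/7)*(-39) = -35646/7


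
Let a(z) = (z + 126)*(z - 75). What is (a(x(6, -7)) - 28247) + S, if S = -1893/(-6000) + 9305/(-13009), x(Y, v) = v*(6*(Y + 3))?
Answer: 2235169960679/26018000 ≈ 85909.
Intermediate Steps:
x(Y, v) = v*(18 + 6*Y) (x(Y, v) = v*(6*(3 + Y)) = v*(18 + 6*Y))
S = -10401321/26018000 (S = -1893*(-1/6000) + 9305*(-1/13009) = 631/2000 - 9305/13009 = -10401321/26018000 ≈ -0.39977)
a(z) = (-75 + z)*(126 + z) (a(z) = (126 + z)*(-75 + z) = (-75 + z)*(126 + z))
(a(x(6, -7)) - 28247) + S = ((-9450 + (6*(-7)*(3 + 6))**2 + 51*(6*(-7)*(3 + 6))) - 28247) - 10401321/26018000 = ((-9450 + (6*(-7)*9)**2 + 51*(6*(-7)*9)) - 28247) - 10401321/26018000 = ((-9450 + (-378)**2 + 51*(-378)) - 28247) - 10401321/26018000 = ((-9450 + 142884 - 19278) - 28247) - 10401321/26018000 = (114156 - 28247) - 10401321/26018000 = 85909 - 10401321/26018000 = 2235169960679/26018000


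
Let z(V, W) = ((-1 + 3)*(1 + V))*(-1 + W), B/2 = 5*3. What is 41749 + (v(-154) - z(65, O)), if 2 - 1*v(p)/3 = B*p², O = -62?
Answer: -2084369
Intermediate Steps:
B = 30 (B = 2*(5*3) = 2*15 = 30)
v(p) = 6 - 90*p²
z(V, W) = (-1 + W)*(2 + 2*V) (z(V, W) = (2*(1 + V))*(-1 + W) = (2 + 2*V)*(-1 + W) = (-1 + W)*(2 + 2*V))
41749 + (v(-154) - z(65, O)) = 41749 + ((6 - 90*(-154)²) - (-2 - 2*65 + 2*(-62) + 2*65*(-62))) = 41749 + ((6 - 90*23716) - (-2 - 130 - 124 - 8060)) = 41749 + ((6 - 2134440) - 1*(-8316)) = 41749 + (-2134434 + 8316) = 41749 - 2126118 = -2084369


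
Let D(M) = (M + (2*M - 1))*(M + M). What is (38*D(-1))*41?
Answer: 12464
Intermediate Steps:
D(M) = 2*M*(-1 + 3*M) (D(M) = (M + (-1 + 2*M))*(2*M) = (-1 + 3*M)*(2*M) = 2*M*(-1 + 3*M))
(38*D(-1))*41 = (38*(2*(-1)*(-1 + 3*(-1))))*41 = (38*(2*(-1)*(-1 - 3)))*41 = (38*(2*(-1)*(-4)))*41 = (38*8)*41 = 304*41 = 12464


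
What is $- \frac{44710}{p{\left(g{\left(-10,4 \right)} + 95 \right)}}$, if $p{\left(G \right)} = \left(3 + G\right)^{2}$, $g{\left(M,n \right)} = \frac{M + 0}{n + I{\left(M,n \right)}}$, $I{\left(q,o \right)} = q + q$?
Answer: $- \frac{10880}{2367} \approx -4.5965$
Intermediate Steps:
$I{\left(q,o \right)} = 2 q$
$g{\left(M,n \right)} = \frac{M}{n + 2 M}$ ($g{\left(M,n \right)} = \frac{M + 0}{n + 2 M} = \frac{M}{n + 2 M}$)
$- \frac{44710}{p{\left(g{\left(-10,4 \right)} + 95 \right)}} = - \frac{44710}{\left(3 + \left(- \frac{10}{4 + 2 \left(-10\right)} + 95\right)\right)^{2}} = - \frac{44710}{\left(3 + \left(- \frac{10}{4 - 20} + 95\right)\right)^{2}} = - \frac{44710}{\left(3 + \left(- \frac{10}{-16} + 95\right)\right)^{2}} = - \frac{44710}{\left(3 + \left(\left(-10\right) \left(- \frac{1}{16}\right) + 95\right)\right)^{2}} = - \frac{44710}{\left(3 + \left(\frac{5}{8} + 95\right)\right)^{2}} = - \frac{44710}{\left(3 + \frac{765}{8}\right)^{2}} = - \frac{44710}{\left(\frac{789}{8}\right)^{2}} = - \frac{44710}{\frac{622521}{64}} = \left(-44710\right) \frac{64}{622521} = - \frac{10880}{2367}$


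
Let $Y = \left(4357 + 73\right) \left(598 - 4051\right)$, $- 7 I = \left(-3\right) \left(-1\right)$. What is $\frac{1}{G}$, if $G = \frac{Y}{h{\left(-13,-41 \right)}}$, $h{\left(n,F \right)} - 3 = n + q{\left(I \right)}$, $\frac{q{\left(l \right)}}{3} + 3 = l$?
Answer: $\frac{71}{53538765} \approx 1.3261 \cdot 10^{-6}$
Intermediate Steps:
$I = - \frac{3}{7}$ ($I = - \frac{\left(-3\right) \left(-1\right)}{7} = \left(- \frac{1}{7}\right) 3 = - \frac{3}{7} \approx -0.42857$)
$q{\left(l \right)} = -9 + 3 l$
$Y = -15296790$ ($Y = 4430 \left(-3453\right) = -15296790$)
$h{\left(n,F \right)} = - \frac{51}{7} + n$ ($h{\left(n,F \right)} = 3 + \left(n + \left(-9 + 3 \left(- \frac{3}{7}\right)\right)\right) = 3 + \left(n - \frac{72}{7}\right) = 3 + \left(- \frac{72}{7} + n\right) = - \frac{51}{7} + n$)
$G = \frac{53538765}{71}$ ($G = - \frac{15296790}{- \frac{51}{7} - 13} = - \frac{15296790}{- \frac{142}{7}} = \left(-15296790\right) \left(- \frac{7}{142}\right) = \frac{53538765}{71} \approx 7.5407 \cdot 10^{5}$)
$\frac{1}{G} = \frac{1}{\frac{53538765}{71}} = \frac{71}{53538765}$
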